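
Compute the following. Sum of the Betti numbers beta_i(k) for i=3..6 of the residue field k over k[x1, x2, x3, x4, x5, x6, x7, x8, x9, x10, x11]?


Koszul resolution: beta_i(k)=C(n,i), n=11
C(11,3)=165, C(11,4)=330, C(11,5)=462, C(11,6)=462
Sum=1419


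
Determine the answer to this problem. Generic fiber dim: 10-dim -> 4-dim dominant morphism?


dim(fiber)=dim(X)-dim(Y)=10-4=6


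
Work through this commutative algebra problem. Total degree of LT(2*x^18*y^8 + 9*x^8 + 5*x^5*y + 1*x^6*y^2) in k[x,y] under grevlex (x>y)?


LT: 2*x^18*y^8
deg_x=18, deg_y=8
Total=18+8=26


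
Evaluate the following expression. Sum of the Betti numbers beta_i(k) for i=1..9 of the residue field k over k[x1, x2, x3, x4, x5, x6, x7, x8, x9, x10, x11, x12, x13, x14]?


Koszul resolution: beta_i(k)=C(n,i), n=14
C(14,1)=14, C(14,2)=91, C(14,3)=364, C(14,4)=1001, C(14,5)=2002, C(14,6)=3003, C(14,7)=3432, C(14,8)=3003, C(14,9)=2002
Sum=14912


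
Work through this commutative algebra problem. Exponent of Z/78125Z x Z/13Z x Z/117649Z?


Exponent = lcm of the cyclic orders; pairwise coprime => product.
5^7*13^1*7^6=78125*13*117649=119487265625


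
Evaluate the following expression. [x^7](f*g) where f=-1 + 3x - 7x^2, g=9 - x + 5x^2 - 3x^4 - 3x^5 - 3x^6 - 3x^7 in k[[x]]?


[x^7] = sum a_i*b_j, i+j=7
  -1*-3=3
  3*-3=-9
  -7*-3=21
Sum=15


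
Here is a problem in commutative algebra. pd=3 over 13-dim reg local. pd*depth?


pd+depth=13
depth=13-3=10
pd*depth=3*10=30


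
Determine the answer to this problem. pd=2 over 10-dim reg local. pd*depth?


pd+depth=10
depth=10-2=8
pd*depth=2*8=16


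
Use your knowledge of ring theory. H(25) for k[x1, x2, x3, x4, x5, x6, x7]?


C(d+n-1,n-1)=C(31,6)=736281


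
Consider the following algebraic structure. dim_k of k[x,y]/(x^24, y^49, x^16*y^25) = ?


k[x,y]/I, I = (x^24, y^49, x^16*y^25)
Rect: 24x49=1176. Corner: (24-16)x(49-25)=192.
dim = 1176-192 = 984


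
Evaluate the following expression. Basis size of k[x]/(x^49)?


Basis: 1,x,...,x^48
dim=49


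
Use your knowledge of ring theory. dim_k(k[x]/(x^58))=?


Basis: 1,x,...,x^57
dim=58


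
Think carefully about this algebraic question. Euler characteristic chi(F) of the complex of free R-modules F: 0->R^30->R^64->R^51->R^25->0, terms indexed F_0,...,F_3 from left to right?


chi = sum (-1)^i * rank:
(-1)^0*30=30
(-1)^1*64=-64
(-1)^2*51=51
(-1)^3*25=-25
chi=-8


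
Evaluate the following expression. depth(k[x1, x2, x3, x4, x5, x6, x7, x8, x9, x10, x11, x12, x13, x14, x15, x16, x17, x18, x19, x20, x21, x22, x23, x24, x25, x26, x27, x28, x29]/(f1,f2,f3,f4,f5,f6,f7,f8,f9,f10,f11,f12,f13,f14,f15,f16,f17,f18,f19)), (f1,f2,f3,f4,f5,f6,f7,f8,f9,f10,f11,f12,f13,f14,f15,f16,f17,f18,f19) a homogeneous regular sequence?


depth(R)=29
depth(R/I)=29-19=10


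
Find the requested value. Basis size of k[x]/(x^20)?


Basis: 1,x,...,x^19
dim=20


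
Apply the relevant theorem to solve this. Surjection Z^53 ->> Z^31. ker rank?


rank(ker) = 53-31 = 22


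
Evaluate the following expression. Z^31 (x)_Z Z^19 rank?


rank(M(x)N) = rank(M)*rank(N)
31*19 = 589


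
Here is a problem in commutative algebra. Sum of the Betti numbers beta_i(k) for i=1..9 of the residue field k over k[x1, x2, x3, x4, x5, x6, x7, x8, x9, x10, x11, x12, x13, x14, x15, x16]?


Koszul resolution: beta_i(k)=C(n,i), n=16
C(16,1)=16, C(16,2)=120, C(16,3)=560, C(16,4)=1820, C(16,5)=4368, C(16,6)=8008, C(16,7)=11440, C(16,8)=12870, C(16,9)=11440
Sum=50642


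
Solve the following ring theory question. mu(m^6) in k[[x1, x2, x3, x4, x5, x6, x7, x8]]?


C(n+d-1,d)=C(13,6)=1716


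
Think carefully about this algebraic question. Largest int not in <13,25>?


gcd(13,25)=1 => F=ab-a-b=13*25-13-25=325-38=287


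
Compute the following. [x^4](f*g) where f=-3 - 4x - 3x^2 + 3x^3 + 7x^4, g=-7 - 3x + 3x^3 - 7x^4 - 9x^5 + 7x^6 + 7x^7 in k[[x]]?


[x^4] = sum a_i*b_j, i+j=4
  -3*-7=21
  -4*3=-12
  3*-3=-9
  7*-7=-49
Sum=-49


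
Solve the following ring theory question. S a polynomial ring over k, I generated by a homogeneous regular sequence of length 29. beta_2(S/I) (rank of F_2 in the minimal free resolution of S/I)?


Regular sequence => Koszul complex is the minimal free resolution.
Syz_1 minimally generated by Koszul relations f_i*e_j - f_j*e_i (i<j): mu(Syz_1) = beta_2 = C(m,2) = m(m-1)/2
m=29
29*28/2 = 406


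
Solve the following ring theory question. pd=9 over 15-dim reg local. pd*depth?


pd+depth=15
depth=15-9=6
pd*depth=9*6=54


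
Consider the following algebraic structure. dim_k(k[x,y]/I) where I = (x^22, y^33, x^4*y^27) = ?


k[x,y]/I, I = (x^22, y^33, x^4*y^27)
Rect: 22x33=726. Corner: (22-4)x(33-27)=108.
dim = 726-108 = 618


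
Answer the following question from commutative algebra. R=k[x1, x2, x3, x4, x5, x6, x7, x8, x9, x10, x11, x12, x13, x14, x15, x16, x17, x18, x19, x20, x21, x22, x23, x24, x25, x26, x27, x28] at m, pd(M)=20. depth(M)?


pd+depth=depth(R)=28
depth=28-20=8


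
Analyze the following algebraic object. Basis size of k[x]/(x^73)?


Basis: 1,x,...,x^72
dim=73


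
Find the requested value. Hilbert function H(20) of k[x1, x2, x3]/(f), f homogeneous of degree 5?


C(22,2)-C(17,2)=231-136=95


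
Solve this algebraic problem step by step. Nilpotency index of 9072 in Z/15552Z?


9072^k mod 15552:
k=1: 9072
k=2: 0
First zero at k = 2


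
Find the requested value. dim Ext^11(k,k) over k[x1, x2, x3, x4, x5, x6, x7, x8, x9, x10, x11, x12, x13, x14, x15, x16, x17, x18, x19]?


C(n,i)=C(19,11)=75582


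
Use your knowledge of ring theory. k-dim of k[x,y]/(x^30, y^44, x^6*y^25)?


k[x,y]/I, I = (x^30, y^44, x^6*y^25)
Rect: 30x44=1320. Corner: (30-6)x(44-25)=456.
dim = 1320-456 = 864


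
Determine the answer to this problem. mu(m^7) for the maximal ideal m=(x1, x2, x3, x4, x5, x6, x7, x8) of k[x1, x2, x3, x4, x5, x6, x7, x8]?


Graded Nakayama: mu(m^d) = dim_k (m^d/m^(d+1)) = #degree-7 monomials in 8 vars
C(n+d-1,d)=C(14,7)=3432


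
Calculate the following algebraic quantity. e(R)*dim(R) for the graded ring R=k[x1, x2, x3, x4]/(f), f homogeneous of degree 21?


e(R)=deg(f)=21, dim(R)=4-1=3
e*dim=21*3=63


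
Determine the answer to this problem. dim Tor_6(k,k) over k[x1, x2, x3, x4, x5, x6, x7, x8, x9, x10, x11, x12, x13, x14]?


Koszul: C(n,i)=C(14,6)=3003


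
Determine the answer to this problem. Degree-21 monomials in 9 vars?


C(d+n-1,n-1)=C(29,8)=4292145


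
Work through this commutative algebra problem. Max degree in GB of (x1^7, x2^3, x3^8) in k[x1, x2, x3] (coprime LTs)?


Pure powers, coprime LTs => already GB.
Degrees: 7, 3, 8
Max=8


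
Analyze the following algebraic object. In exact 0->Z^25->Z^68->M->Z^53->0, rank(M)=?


Alt sum=0:
(-1)^0*25 + (-1)^1*68 + (-1)^2*? + (-1)^3*53=0
rank(M)=96


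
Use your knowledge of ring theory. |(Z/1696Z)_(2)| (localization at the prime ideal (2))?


2-primary part: 1696=2^5*53
Size=2^5=32


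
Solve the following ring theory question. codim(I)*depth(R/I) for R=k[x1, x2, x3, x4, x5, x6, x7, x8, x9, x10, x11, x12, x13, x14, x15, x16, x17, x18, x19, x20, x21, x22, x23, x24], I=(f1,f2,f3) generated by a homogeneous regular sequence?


codim=3, depth=dim(R/I)=24-3=21
Product=3*21=63


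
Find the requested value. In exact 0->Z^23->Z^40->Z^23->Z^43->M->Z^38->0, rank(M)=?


Alt sum=0:
(-1)^0*23 + (-1)^1*40 + (-1)^2*23 + (-1)^3*43 + (-1)^4*? + (-1)^5*38=0
rank(M)=75


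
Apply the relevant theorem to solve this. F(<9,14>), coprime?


gcd(9,14)=1 => F=ab-a-b=9*14-9-14=126-23=103


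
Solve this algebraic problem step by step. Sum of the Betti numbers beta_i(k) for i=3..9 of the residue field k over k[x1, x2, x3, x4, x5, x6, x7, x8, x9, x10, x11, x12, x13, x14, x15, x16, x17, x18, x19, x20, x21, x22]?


Koszul resolution: beta_i(k)=C(n,i), n=22
C(22,3)=1540, C(22,4)=7315, C(22,5)=26334, C(22,6)=74613, C(22,7)=170544, C(22,8)=319770, C(22,9)=497420
Sum=1097536


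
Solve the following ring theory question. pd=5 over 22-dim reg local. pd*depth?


pd+depth=22
depth=22-5=17
pd*depth=5*17=85


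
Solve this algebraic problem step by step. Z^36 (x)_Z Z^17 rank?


rank(M(x)N) = rank(M)*rank(N)
36*17 = 612


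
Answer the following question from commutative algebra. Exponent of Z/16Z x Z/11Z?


Exponent = lcm of the cyclic orders; pairwise coprime => product.
2^4*11^1=16*11=176


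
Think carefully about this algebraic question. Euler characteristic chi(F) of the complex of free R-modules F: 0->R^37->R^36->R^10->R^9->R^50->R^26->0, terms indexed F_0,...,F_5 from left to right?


chi = sum (-1)^i * rank:
(-1)^0*37=37
(-1)^1*36=-36
(-1)^2*10=10
(-1)^3*9=-9
(-1)^4*50=50
(-1)^5*26=-26
chi=26


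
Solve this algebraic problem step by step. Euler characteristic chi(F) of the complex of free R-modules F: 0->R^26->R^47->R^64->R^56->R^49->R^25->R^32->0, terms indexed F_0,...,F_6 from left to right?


chi = sum (-1)^i * rank:
(-1)^0*26=26
(-1)^1*47=-47
(-1)^2*64=64
(-1)^3*56=-56
(-1)^4*49=49
(-1)^5*25=-25
(-1)^6*32=32
chi=43


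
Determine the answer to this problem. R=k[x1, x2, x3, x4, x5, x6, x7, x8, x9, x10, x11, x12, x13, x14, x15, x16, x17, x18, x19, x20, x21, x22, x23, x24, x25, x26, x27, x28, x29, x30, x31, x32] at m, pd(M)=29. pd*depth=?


pd+depth=32
depth=32-29=3
pd*depth=29*3=87


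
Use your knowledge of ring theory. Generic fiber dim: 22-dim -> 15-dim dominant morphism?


dim(fiber)=dim(X)-dim(Y)=22-15=7


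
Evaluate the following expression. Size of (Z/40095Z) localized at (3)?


3-primary part: 40095=3^6*55
Size=3^6=729


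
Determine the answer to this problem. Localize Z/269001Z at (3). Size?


3-primary part: 269001=3^8*41
Size=3^8=6561


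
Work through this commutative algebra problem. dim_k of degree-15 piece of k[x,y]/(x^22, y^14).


k[x,y], I = (x^22, y^14), d = 15
Need i < 22 and d-i < 14.
Range: 2 <= i <= 15.
H(15) = 14


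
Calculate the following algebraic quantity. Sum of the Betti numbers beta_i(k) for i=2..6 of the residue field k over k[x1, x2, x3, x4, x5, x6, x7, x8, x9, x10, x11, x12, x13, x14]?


Koszul resolution: beta_i(k)=C(n,i), n=14
C(14,2)=91, C(14,3)=364, C(14,4)=1001, C(14,5)=2002, C(14,6)=3003
Sum=6461


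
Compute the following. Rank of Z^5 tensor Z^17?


rank(M(x)N) = rank(M)*rank(N)
5*17 = 85


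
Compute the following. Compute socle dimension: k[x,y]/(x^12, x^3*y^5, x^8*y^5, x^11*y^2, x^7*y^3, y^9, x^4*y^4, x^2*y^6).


Socle = ann(m) = span of standard monomials u with x*u, y*u in I (staircase corners).
Redundant generators: x^8*y^5
Minimal generators: x^12, x^11*y^2, x^7*y^3, x^4*y^4, x^3*y^5, x^2*y^6, y^9
Corners: xy^8, x^2y^5, x^3y^4, x^6y^3, x^10y^2, x^11y
Socle dim=6


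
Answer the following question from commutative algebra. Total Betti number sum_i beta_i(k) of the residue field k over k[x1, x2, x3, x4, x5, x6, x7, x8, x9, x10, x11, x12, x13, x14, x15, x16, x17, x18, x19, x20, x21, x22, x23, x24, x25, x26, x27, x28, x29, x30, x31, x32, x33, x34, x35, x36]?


Koszul resolution: beta_i(k)=C(n,i), n=36
sum_i C(36,i) = 2^36 = 68719476736


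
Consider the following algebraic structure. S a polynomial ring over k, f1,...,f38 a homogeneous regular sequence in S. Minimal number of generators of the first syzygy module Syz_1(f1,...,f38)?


Regular sequence => Koszul complex is the minimal free resolution.
Syz_1 minimally generated by Koszul relations f_i*e_j - f_j*e_i (i<j): mu(Syz_1) = beta_2 = C(m,2) = m(m-1)/2
m=38
38*37/2 = 703


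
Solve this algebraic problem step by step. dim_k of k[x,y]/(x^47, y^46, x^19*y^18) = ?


k[x,y]/I, I = (x^47, y^46, x^19*y^18)
Rect: 47x46=2162. Corner: (47-19)x(46-18)=784.
dim = 2162-784 = 1378


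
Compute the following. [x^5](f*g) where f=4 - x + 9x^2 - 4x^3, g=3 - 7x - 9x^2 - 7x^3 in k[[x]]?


[x^5] = sum a_i*b_j, i+j=5
  9*-7=-63
  -4*-9=36
Sum=-27


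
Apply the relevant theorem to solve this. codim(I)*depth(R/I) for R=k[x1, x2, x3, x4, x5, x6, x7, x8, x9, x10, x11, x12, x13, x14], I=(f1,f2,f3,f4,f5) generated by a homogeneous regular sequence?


codim=5, depth=dim(R/I)=14-5=9
Product=5*9=45


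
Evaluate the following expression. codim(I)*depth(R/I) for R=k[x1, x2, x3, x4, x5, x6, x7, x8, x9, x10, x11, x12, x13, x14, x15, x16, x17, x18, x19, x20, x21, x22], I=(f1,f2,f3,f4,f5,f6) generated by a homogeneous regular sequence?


codim=6, depth=dim(R/I)=22-6=16
Product=6*16=96


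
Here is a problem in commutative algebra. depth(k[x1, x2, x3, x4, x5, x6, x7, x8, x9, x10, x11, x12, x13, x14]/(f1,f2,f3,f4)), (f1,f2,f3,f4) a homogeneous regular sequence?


depth(R)=14
depth(R/I)=14-4=10


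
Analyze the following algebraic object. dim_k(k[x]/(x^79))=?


Basis: 1,x,...,x^78
dim=79


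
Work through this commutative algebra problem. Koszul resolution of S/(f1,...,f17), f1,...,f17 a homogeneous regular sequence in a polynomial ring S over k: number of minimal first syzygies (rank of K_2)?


Regular sequence => Koszul complex is the minimal free resolution.
Syz_1 minimally generated by Koszul relations f_i*e_j - f_j*e_i (i<j): mu(Syz_1) = beta_2 = C(m,2) = m(m-1)/2
m=17
17*16/2 = 136


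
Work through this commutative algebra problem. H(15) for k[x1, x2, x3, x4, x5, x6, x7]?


C(d+n-1,n-1)=C(21,6)=54264


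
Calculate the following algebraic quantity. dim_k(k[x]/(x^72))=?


Basis: 1,x,...,x^71
dim=72


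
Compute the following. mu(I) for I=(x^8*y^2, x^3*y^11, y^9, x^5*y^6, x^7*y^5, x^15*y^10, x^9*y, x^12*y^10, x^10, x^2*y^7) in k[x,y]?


Remove redundant (divisible by others).
x^15*y^10 redundant.
x^12*y^10 redundant.
x^3*y^11 redundant.
Min: x^10, x^9*y, x^8*y^2, x^7*y^5, x^5*y^6, x^2*y^7, y^9
Count=7


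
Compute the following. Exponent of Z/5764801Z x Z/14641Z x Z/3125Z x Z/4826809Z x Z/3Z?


Exponent = lcm of the cyclic orders; pairwise coprime => product.
7^8*11^4*5^5*13^6*3^1=5764801*14641*3125*4826809*3=3819323552226391584375


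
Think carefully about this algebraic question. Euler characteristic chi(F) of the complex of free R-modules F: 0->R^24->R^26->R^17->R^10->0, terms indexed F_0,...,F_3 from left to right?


chi = sum (-1)^i * rank:
(-1)^0*24=24
(-1)^1*26=-26
(-1)^2*17=17
(-1)^3*10=-10
chi=5


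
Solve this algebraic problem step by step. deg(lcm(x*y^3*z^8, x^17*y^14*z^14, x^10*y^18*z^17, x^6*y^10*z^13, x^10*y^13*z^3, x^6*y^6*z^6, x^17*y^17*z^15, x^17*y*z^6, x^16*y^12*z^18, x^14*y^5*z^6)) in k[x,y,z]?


lcm = componentwise max:
x: max(1,17,10,6,10,6,17,17,16,14)=17
y: max(3,14,18,10,13,6,17,1,12,5)=18
z: max(8,14,17,13,3,6,15,6,18,6)=18
Total=17+18+18=53


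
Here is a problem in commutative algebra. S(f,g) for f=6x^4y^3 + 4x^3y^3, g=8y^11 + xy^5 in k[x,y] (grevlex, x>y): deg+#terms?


LT(f)=6x^4y^3, LT(g)=8y^11
lcm(LM)=x^4y^11
S(f,g) (scaled by 48 to clear denominators) = 8y^8*f - 6x^4*g = 32x^3y^11 - 6x^5y^5
2 terms, deg 14.
14+2=16


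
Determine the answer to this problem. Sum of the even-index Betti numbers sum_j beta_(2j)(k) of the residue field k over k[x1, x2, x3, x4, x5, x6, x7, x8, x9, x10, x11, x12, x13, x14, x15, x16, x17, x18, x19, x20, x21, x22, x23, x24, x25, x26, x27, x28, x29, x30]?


Koszul resolution: beta_i(k)=C(n,i), n=30
sum_even C(30,i) = 2^(n-1) = 2^29 = 536870912


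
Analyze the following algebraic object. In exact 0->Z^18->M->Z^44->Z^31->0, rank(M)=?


Alt sum=0:
(-1)^0*18 + (-1)^1*? + (-1)^2*44 + (-1)^3*31=0
rank(M)=31


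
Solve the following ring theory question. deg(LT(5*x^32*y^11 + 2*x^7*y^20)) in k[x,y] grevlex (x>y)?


LT: 5*x^32*y^11
deg_x=32, deg_y=11
Total=32+11=43


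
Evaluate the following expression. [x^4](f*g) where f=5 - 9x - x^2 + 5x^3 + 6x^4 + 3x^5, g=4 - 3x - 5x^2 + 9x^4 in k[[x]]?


[x^4] = sum a_i*b_j, i+j=4
  5*9=45
  -1*-5=5
  5*-3=-15
  6*4=24
Sum=59


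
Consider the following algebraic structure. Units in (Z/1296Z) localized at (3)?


Local ring = Z/81Z.
phi(81) = 3^3*(3-1) = 54


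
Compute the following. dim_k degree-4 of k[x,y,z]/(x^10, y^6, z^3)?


Need i<10, j<6, k<3 with i+j+k=4.
For each i, j ranges over max(0,4-i-2)..min(5,4-i):
  i=0: j in [2,4] -> 3
  i=1: j in [1,3] -> 3
  i=2: j in [0,2] -> 3
  i=3: j in [0,1] -> 2
  i=4: j in [0,0] -> 1
H(4) = 3+3+3+2+1 = 12


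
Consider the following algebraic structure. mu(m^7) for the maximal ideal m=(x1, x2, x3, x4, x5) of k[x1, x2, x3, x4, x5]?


Graded Nakayama: mu(m^d) = dim_k (m^d/m^(d+1)) = #degree-7 monomials in 5 vars
C(n+d-1,d)=C(11,7)=330


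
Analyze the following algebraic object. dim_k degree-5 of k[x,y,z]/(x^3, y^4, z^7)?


Need i<3, j<4, k<7 with i+j+k=5.
For each i, j ranges over max(0,5-i-6)..min(3,5-i):
  i=0: j in [0,3] -> 4
  i=1: j in [0,3] -> 4
  i=2: j in [0,3] -> 4
H(5) = 4+4+4 = 12


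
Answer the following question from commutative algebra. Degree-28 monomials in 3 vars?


C(d+n-1,n-1)=C(30,2)=435


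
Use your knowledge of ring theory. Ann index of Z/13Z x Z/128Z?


Exponent = lcm of the cyclic orders; pairwise coprime => product.
13^1*2^7=13*128=1664


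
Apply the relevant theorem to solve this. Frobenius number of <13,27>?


gcd(13,27)=1 => F=ab-a-b=13*27-13-27=351-40=311


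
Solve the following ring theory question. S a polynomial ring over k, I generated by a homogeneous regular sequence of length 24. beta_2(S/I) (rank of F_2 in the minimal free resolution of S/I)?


Regular sequence => Koszul complex is the minimal free resolution.
Syz_1 minimally generated by Koszul relations f_i*e_j - f_j*e_i (i<j): mu(Syz_1) = beta_2 = C(m,2) = m(m-1)/2
m=24
24*23/2 = 276


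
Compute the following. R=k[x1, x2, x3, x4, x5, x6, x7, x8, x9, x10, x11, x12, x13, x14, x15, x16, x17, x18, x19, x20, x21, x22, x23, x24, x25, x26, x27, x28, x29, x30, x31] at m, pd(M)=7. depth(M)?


pd+depth=depth(R)=31
depth=31-7=24


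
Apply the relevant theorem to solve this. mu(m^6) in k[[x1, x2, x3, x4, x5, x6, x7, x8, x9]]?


C(n+d-1,d)=C(14,6)=3003


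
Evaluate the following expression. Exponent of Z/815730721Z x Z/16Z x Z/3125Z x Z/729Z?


Exponent = lcm of the cyclic orders; pairwise coprime => product.
13^8*2^4*5^5*3^6=815730721*16*3125*729=29733384780450000


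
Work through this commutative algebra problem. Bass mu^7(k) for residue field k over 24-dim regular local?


C(n,i)=C(24,7)=346104


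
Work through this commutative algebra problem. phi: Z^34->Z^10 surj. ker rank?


rank(ker) = 34-10 = 24


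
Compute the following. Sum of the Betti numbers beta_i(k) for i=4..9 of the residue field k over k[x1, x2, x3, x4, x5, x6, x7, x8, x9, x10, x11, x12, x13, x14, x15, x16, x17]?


Koszul resolution: beta_i(k)=C(n,i), n=17
C(17,4)=2380, C(17,5)=6188, C(17,6)=12376, C(17,7)=19448, C(17,8)=24310, C(17,9)=24310
Sum=89012


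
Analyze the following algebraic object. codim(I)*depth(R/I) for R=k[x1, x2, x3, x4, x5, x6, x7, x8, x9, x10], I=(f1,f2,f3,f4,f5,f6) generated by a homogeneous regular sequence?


codim=6, depth=dim(R/I)=10-6=4
Product=6*4=24


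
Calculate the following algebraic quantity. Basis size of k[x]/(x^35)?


Basis: 1,x,...,x^34
dim=35


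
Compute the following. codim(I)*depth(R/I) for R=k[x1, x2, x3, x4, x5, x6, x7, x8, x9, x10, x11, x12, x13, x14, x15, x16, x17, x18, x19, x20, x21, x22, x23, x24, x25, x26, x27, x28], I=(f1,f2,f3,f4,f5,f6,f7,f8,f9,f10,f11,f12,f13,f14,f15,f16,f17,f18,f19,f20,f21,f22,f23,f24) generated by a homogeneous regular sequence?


codim=24, depth=dim(R/I)=28-24=4
Product=24*4=96


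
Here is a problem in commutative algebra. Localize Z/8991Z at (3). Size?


3-primary part: 8991=3^5*37
Size=3^5=243


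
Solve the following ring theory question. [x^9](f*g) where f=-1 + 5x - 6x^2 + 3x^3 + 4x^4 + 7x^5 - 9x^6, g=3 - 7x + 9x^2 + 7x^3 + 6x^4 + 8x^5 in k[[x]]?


[x^9] = sum a_i*b_j, i+j=9
  4*8=32
  7*6=42
  -9*7=-63
Sum=11


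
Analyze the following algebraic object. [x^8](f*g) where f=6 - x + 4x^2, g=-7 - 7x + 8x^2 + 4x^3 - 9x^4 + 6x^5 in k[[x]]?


[x^8] = sum a_i*b_j, i+j=8
Sum=0


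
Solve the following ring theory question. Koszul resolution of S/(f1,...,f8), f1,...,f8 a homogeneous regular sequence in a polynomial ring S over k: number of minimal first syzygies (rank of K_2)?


Regular sequence => Koszul complex is the minimal free resolution.
Syz_1 minimally generated by Koszul relations f_i*e_j - f_j*e_i (i<j): mu(Syz_1) = beta_2 = C(m,2) = m(m-1)/2
m=8
8*7/2 = 28


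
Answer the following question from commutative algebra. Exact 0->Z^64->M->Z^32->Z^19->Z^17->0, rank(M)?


Alt sum=0:
(-1)^0*64 + (-1)^1*? + (-1)^2*32 + (-1)^3*19 + (-1)^4*17=0
rank(M)=94


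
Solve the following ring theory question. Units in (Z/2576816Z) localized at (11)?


Local ring = Z/161051Z.
phi(161051) = 11^4*(11-1) = 146410


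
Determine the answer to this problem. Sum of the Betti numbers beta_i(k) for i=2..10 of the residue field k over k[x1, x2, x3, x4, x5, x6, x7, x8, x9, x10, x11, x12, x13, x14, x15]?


Koszul resolution: beta_i(k)=C(n,i), n=15
C(15,2)=105, C(15,3)=455, C(15,4)=1365, C(15,5)=3003, C(15,6)=5005, C(15,7)=6435, C(15,8)=6435, C(15,9)=5005, C(15,10)=3003
Sum=30811


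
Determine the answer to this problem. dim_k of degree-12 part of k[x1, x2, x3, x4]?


C(d+n-1,n-1)=C(15,3)=455


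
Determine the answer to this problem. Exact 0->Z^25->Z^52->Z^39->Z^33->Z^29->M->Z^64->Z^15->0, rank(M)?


Alt sum=0:
(-1)^0*25 + (-1)^1*52 + (-1)^2*39 + (-1)^3*33 + (-1)^4*29 + (-1)^5*? + (-1)^6*64 + (-1)^7*15=0
rank(M)=57


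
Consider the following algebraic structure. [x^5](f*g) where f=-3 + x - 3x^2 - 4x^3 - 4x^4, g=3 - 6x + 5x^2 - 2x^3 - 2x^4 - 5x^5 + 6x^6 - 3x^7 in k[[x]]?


[x^5] = sum a_i*b_j, i+j=5
  -3*-5=15
  1*-2=-2
  -3*-2=6
  -4*5=-20
  -4*-6=24
Sum=23


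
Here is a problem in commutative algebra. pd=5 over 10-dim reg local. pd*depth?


pd+depth=10
depth=10-5=5
pd*depth=5*5=25


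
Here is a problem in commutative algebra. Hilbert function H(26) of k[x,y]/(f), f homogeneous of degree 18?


H(t)=d for t>=d-1.
d=18, t=26
H(26)=18


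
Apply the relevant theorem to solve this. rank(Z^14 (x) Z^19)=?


rank(M(x)N) = rank(M)*rank(N)
14*19 = 266


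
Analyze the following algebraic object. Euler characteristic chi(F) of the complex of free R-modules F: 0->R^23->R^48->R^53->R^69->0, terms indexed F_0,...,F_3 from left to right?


chi = sum (-1)^i * rank:
(-1)^0*23=23
(-1)^1*48=-48
(-1)^2*53=53
(-1)^3*69=-69
chi=-41


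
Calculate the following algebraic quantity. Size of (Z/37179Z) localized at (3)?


3-primary part: 37179=3^7*17
Size=3^7=2187


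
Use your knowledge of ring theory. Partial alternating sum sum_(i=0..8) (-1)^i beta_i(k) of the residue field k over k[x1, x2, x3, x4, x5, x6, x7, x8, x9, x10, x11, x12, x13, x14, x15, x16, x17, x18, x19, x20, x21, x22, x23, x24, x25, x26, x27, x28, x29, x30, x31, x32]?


Koszul resolution: beta_i(k)=C(n,i), n=32
sum_(i=0..p) (-1)^i C(n,i) = (-1)^p C(n-1,p)
(-1)^8*C(31,8) = (-1)^8*7888725 = 7888725


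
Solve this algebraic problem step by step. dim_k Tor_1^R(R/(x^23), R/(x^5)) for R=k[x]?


Tor_1(R/I,R/J)=(I cap J)/IJ=(x^23)/(x^28)
dim=28-23=min(23,5)=5


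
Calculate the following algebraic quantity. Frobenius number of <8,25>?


gcd(8,25)=1 => F=ab-a-b=8*25-8-25=200-33=167


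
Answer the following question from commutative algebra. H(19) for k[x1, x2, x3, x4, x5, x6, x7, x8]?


C(d+n-1,n-1)=C(26,7)=657800


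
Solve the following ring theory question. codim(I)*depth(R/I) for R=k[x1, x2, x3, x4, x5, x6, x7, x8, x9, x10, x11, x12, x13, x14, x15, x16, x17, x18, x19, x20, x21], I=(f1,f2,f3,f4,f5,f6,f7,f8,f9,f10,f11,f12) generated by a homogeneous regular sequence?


codim=12, depth=dim(R/I)=21-12=9
Product=12*9=108


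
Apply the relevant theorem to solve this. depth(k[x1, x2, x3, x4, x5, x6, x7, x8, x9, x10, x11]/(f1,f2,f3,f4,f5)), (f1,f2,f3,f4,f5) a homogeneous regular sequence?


depth(R)=11
depth(R/I)=11-5=6


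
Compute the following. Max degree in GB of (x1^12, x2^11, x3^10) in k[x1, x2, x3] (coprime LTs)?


Pure powers, coprime LTs => already GB.
Degrees: 12, 11, 10
Max=12


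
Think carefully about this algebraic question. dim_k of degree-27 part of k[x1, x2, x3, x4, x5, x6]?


C(d+n-1,n-1)=C(32,5)=201376


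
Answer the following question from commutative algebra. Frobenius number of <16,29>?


gcd(16,29)=1 => F=ab-a-b=16*29-16-29=464-45=419


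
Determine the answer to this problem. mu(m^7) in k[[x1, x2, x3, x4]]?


C(n+d-1,d)=C(10,7)=120


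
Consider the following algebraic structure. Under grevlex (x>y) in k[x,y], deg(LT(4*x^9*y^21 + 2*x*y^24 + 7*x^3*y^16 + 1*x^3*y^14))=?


LT: 4*x^9*y^21
deg_x=9, deg_y=21
Total=9+21=30


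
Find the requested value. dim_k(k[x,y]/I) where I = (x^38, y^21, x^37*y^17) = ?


k[x,y]/I, I = (x^38, y^21, x^37*y^17)
Rect: 38x21=798. Corner: (38-37)x(21-17)=4.
dim = 798-4 = 794


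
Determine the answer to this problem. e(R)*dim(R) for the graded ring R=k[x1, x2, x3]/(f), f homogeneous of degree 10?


e(R)=deg(f)=10, dim(R)=3-1=2
e*dim=10*2=20


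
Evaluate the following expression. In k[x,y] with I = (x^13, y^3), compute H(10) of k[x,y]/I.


k[x,y], I = (x^13, y^3), d = 10
Need i < 13 and d-i < 3.
Range: 8 <= i <= 10.
H(10) = 3


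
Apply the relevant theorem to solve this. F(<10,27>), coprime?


gcd(10,27)=1 => F=ab-a-b=10*27-10-27=270-37=233


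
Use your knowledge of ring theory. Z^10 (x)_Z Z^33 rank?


rank(M(x)N) = rank(M)*rank(N)
10*33 = 330


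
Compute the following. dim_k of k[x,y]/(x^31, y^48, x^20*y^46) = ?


k[x,y]/I, I = (x^31, y^48, x^20*y^46)
Rect: 31x48=1488. Corner: (31-20)x(48-46)=22.
dim = 1488-22 = 1466


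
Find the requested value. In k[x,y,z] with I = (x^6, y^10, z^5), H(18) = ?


Need i<6, j<10, k<5 with i+j+k=18.
For each i, j ranges over max(0,18-i-4)..min(9,18-i):
  i=0: j in [14,9] -> 0
  i=1: j in [13,9] -> 0
  i=2: j in [12,9] -> 0
  i=3: j in [11,9] -> 0
  i=4: j in [10,9] -> 0
  i=5: j in [9,9] -> 1
H(18) = 0+0+0+0+0+1 = 1


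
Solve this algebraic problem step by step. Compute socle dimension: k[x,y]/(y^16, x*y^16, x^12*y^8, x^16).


Socle = ann(m) = span of standard monomials u with x*u, y*u in I (staircase corners).
Redundant generators: x*y^16
Minimal generators: x^16, x^12*y^8, y^16
Corners: x^11y^15, x^15y^7
Socle dim=2


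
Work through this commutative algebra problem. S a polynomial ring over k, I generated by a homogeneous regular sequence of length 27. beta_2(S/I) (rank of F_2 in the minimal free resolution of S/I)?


Regular sequence => Koszul complex is the minimal free resolution.
Syz_1 minimally generated by Koszul relations f_i*e_j - f_j*e_i (i<j): mu(Syz_1) = beta_2 = C(m,2) = m(m-1)/2
m=27
27*26/2 = 351


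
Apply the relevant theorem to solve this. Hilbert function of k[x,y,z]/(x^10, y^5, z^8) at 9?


Need i<10, j<5, k<8 with i+j+k=9.
For each i, j ranges over max(0,9-i-7)..min(4,9-i):
  i=0: j in [2,4] -> 3
  i=1: j in [1,4] -> 4
  i=2: j in [0,4] -> 5
  i=3: j in [0,4] -> 5
  i=4: j in [0,4] -> 5
  i=5: j in [0,4] -> 5
  i=6: j in [0,3] -> 4
  i=7: j in [0,2] -> 3
  i=8: j in [0,1] -> 2
  i=9: j in [0,0] -> 1
H(9) = 3+4+5+5+5+5+4+3+2+1 = 37


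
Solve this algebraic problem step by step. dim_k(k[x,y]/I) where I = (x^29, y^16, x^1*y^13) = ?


k[x,y]/I, I = (x^29, y^16, x^1*y^13)
Rect: 29x16=464. Corner: (29-1)x(16-13)=84.
dim = 464-84 = 380


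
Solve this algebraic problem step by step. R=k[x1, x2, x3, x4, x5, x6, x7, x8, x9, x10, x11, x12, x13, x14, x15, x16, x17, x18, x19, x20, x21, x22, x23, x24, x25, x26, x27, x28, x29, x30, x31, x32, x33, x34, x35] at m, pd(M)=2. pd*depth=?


pd+depth=35
depth=35-2=33
pd*depth=2*33=66


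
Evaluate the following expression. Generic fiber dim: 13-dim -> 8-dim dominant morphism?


dim(fiber)=dim(X)-dim(Y)=13-8=5


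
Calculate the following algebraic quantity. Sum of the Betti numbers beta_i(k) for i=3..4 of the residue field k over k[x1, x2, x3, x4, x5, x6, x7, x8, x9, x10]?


Koszul resolution: beta_i(k)=C(n,i), n=10
C(10,3)=120, C(10,4)=210
Sum=330


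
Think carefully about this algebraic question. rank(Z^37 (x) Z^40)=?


rank(M(x)N) = rank(M)*rank(N)
37*40 = 1480


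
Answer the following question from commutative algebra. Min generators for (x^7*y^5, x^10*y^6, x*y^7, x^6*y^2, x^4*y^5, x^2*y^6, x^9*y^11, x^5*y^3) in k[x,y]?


Remove redundant (divisible by others).
x^10*y^6 redundant.
x^7*y^5 redundant.
x^9*y^11 redundant.
Min: x^6*y^2, x^5*y^3, x^4*y^5, x^2*y^6, x*y^7
Count=5


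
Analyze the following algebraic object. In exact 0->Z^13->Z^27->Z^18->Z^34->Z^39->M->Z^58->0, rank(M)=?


Alt sum=0:
(-1)^0*13 + (-1)^1*27 + (-1)^2*18 + (-1)^3*34 + (-1)^4*39 + (-1)^5*? + (-1)^6*58=0
rank(M)=67


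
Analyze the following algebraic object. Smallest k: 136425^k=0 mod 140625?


136425^k mod 140625:
k=1: 136425
k=2: 61875
k=3: 0
First zero at k = 3


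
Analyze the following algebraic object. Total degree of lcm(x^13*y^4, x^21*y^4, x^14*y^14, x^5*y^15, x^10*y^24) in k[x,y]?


lcm = componentwise max:
x: max(13,21,14,5,10)=21
y: max(4,4,14,15,24)=24
Total=21+24=45


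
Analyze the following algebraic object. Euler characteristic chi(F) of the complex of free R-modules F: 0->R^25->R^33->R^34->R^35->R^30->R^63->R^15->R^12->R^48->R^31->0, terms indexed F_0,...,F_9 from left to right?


chi = sum (-1)^i * rank:
(-1)^0*25=25
(-1)^1*33=-33
(-1)^2*34=34
(-1)^3*35=-35
(-1)^4*30=30
(-1)^5*63=-63
(-1)^6*15=15
(-1)^7*12=-12
(-1)^8*48=48
(-1)^9*31=-31
chi=-22


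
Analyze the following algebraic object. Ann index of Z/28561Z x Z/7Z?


Exponent = lcm of the cyclic orders; pairwise coprime => product.
13^4*7^1=28561*7=199927


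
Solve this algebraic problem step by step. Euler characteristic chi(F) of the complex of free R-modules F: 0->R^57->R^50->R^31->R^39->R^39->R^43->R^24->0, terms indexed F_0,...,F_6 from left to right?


chi = sum (-1)^i * rank:
(-1)^0*57=57
(-1)^1*50=-50
(-1)^2*31=31
(-1)^3*39=-39
(-1)^4*39=39
(-1)^5*43=-43
(-1)^6*24=24
chi=19


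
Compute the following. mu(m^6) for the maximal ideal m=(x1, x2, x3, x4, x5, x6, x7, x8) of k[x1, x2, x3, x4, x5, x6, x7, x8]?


Graded Nakayama: mu(m^d) = dim_k (m^d/m^(d+1)) = #degree-6 monomials in 8 vars
C(n+d-1,d)=C(13,6)=1716


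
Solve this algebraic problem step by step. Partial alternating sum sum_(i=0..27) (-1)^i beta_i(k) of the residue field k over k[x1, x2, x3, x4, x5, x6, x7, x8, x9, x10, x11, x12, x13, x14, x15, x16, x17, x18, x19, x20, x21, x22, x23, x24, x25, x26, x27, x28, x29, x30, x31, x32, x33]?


Koszul resolution: beta_i(k)=C(n,i), n=33
sum_(i=0..p) (-1)^i C(n,i) = (-1)^p C(n-1,p)
(-1)^27*C(32,27) = (-1)^27*201376 = -201376


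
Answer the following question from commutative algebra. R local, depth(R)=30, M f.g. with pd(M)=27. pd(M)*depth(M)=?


pd+depth=30
depth=30-27=3
pd*depth=27*3=81


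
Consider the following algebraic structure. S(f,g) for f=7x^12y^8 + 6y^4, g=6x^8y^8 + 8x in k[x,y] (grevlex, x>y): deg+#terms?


LT(f)=7x^12y^8, LT(g)=6x^8y^8
lcm(LM)=x^12y^8
S(f,g) (scaled by 42 to clear denominators) = 6*f - 7x^4*g = -56x^5 + 36y^4
2 terms, deg 5.
5+2=7


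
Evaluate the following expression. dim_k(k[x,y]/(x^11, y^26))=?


Basis: x^i*y^j, i<11, j<26
11*26=286


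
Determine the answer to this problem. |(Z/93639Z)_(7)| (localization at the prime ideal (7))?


7-primary part: 93639=7^4*39
Size=7^4=2401


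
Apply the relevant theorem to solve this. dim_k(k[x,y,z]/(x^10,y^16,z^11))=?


Basis: x^iy^jz^k, i<10,j<16,k<11
10*16*11=1760


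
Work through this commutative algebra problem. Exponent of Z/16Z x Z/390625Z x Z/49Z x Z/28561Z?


Exponent = lcm of the cyclic orders; pairwise coprime => product.
2^4*5^8*7^2*13^4=16*390625*49*28561=8746806250000


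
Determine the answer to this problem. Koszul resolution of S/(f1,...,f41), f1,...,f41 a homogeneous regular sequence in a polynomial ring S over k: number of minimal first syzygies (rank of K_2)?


Regular sequence => Koszul complex is the minimal free resolution.
Syz_1 minimally generated by Koszul relations f_i*e_j - f_j*e_i (i<j): mu(Syz_1) = beta_2 = C(m,2) = m(m-1)/2
m=41
41*40/2 = 820


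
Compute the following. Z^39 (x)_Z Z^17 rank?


rank(M(x)N) = rank(M)*rank(N)
39*17 = 663


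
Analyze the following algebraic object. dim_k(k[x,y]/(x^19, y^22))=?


Basis: x^i*y^j, i<19, j<22
19*22=418


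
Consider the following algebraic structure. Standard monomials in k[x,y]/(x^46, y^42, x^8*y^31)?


k[x,y]/I, I = (x^46, y^42, x^8*y^31)
Rect: 46x42=1932. Corner: (46-8)x(42-31)=418.
dim = 1932-418 = 1514


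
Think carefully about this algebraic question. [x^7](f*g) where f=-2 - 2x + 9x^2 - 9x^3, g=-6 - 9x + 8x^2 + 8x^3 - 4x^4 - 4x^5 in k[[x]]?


[x^7] = sum a_i*b_j, i+j=7
  9*-4=-36
  -9*-4=36
Sum=0


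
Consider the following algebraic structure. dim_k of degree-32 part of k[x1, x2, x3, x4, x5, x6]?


C(d+n-1,n-1)=C(37,5)=435897


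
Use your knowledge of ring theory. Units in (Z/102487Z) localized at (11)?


Local ring = Z/14641Z.
phi(14641) = 11^3*(11-1) = 13310


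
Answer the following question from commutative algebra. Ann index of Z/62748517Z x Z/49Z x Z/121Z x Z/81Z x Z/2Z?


Exponent = lcm of the cyclic orders; pairwise coprime => product.
13^7*7^2*11^2*3^4*2^1=62748517*49*121*81*2=60269825081466


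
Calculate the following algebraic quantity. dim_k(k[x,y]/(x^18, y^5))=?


Basis: x^i*y^j, i<18, j<5
18*5=90


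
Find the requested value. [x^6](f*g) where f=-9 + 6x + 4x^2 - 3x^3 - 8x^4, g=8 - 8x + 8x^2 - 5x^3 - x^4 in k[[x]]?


[x^6] = sum a_i*b_j, i+j=6
  4*-1=-4
  -3*-5=15
  -8*8=-64
Sum=-53


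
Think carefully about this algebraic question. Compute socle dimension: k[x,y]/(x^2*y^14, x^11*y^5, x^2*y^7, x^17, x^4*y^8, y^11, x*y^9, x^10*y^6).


Socle = ann(m) = span of standard monomials u with x*u, y*u in I (staircase corners).
Redundant generators: x^4*y^8, x^2*y^14
Minimal generators: x^17, x^11*y^5, x^10*y^6, x^2*y^7, x*y^9, y^11
Corners: y^10, xy^8, x^9y^6, x^10y^5, x^16y^4
Socle dim=5


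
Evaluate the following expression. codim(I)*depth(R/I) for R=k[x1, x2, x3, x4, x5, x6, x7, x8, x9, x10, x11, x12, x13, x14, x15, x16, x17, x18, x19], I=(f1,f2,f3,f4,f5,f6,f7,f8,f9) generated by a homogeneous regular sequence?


codim=9, depth=dim(R/I)=19-9=10
Product=9*10=90


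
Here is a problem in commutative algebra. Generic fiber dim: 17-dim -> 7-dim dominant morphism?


dim(fiber)=dim(X)-dim(Y)=17-7=10


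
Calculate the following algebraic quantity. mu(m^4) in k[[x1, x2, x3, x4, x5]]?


C(n+d-1,d)=C(8,4)=70


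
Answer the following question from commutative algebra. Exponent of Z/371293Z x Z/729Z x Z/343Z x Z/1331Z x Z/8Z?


Exponent = lcm of the cyclic orders; pairwise coprime => product.
13^5*3^6*7^3*11^3*2^3=371293*729*343*1331*8=988567781809608


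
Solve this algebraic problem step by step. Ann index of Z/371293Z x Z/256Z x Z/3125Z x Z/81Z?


Exponent = lcm of the cyclic orders; pairwise coprime => product.
13^5*2^8*5^5*3^4=371293*256*3125*81=24059786400000


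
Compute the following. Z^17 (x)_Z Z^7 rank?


rank(M(x)N) = rank(M)*rank(N)
17*7 = 119


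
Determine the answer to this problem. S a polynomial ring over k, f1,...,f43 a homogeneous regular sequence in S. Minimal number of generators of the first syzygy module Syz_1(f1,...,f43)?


Regular sequence => Koszul complex is the minimal free resolution.
Syz_1 minimally generated by Koszul relations f_i*e_j - f_j*e_i (i<j): mu(Syz_1) = beta_2 = C(m,2) = m(m-1)/2
m=43
43*42/2 = 903


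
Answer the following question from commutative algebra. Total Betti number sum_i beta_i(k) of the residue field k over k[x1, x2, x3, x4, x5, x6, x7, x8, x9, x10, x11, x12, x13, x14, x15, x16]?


Koszul resolution: beta_i(k)=C(n,i), n=16
sum_i C(16,i) = 2^16 = 65536


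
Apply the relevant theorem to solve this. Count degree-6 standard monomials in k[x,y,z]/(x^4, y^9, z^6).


Need i<4, j<9, k<6 with i+j+k=6.
For each i, j ranges over max(0,6-i-5)..min(8,6-i):
  i=0: j in [1,6] -> 6
  i=1: j in [0,5] -> 6
  i=2: j in [0,4] -> 5
  i=3: j in [0,3] -> 4
H(6) = 6+6+5+4 = 21


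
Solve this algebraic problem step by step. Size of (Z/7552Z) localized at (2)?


2-primary part: 7552=2^7*59
Size=2^7=128


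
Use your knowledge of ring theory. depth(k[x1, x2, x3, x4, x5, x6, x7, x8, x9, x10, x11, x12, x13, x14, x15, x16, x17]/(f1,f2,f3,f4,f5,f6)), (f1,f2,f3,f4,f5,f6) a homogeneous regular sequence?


depth(R)=17
depth(R/I)=17-6=11


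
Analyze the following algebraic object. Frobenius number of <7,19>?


gcd(7,19)=1 => F=ab-a-b=7*19-7-19=133-26=107


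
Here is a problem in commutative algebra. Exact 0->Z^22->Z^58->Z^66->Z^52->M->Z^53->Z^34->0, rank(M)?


Alt sum=0:
(-1)^0*22 + (-1)^1*58 + (-1)^2*66 + (-1)^3*52 + (-1)^4*? + (-1)^5*53 + (-1)^6*34=0
rank(M)=41


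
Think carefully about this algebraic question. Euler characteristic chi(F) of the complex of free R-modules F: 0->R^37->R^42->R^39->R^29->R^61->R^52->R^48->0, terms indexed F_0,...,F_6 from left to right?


chi = sum (-1)^i * rank:
(-1)^0*37=37
(-1)^1*42=-42
(-1)^2*39=39
(-1)^3*29=-29
(-1)^4*61=61
(-1)^5*52=-52
(-1)^6*48=48
chi=62


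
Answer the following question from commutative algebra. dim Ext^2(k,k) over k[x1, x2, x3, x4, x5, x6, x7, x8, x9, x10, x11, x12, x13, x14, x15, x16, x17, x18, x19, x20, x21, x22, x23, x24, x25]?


C(n,i)=C(25,2)=300


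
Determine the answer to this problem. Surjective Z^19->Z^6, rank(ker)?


rank(ker) = 19-6 = 13


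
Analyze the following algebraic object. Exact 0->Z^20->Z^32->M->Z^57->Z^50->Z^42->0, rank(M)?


Alt sum=0:
(-1)^0*20 + (-1)^1*32 + (-1)^2*? + (-1)^3*57 + (-1)^4*50 + (-1)^5*42=0
rank(M)=61


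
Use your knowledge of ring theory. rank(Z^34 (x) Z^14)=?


rank(M(x)N) = rank(M)*rank(N)
34*14 = 476


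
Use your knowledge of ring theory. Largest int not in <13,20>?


gcd(13,20)=1 => F=ab-a-b=13*20-13-20=260-33=227


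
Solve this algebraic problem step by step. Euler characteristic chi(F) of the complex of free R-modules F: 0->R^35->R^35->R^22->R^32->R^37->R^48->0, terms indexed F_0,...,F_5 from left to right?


chi = sum (-1)^i * rank:
(-1)^0*35=35
(-1)^1*35=-35
(-1)^2*22=22
(-1)^3*32=-32
(-1)^4*37=37
(-1)^5*48=-48
chi=-21


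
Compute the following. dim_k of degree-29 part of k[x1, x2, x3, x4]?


C(d+n-1,n-1)=C(32,3)=4960


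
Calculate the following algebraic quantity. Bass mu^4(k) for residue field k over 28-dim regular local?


C(n,i)=C(28,4)=20475


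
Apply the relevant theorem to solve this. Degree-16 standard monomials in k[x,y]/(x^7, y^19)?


k[x,y], I = (x^7, y^19), d = 16
Need i < 7 and d-i < 19.
Range: 0 <= i <= 6.
H(16) = 7


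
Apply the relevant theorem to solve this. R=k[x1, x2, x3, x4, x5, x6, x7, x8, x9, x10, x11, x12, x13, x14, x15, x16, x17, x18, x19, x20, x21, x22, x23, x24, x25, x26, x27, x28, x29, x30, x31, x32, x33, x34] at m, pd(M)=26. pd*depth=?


pd+depth=34
depth=34-26=8
pd*depth=26*8=208


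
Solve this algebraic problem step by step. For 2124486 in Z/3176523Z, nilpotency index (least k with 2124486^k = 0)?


2124486^k mod 3176523:
k=1: 2124486
k=2: 1823094
k=3: 9261
k=4: 2657907
k=5: 453789
k=6: 0
First zero at k = 6


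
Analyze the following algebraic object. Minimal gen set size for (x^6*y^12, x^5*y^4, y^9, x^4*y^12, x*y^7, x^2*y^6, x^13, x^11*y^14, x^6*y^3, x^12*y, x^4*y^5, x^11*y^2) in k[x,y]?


Remove redundant (divisible by others).
x^6*y^12 redundant.
x^11*y^14 redundant.
x^4*y^12 redundant.
Min: x^13, x^12*y, x^11*y^2, x^6*y^3, x^5*y^4, x^4*y^5, x^2*y^6, x*y^7, y^9
Count=9
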